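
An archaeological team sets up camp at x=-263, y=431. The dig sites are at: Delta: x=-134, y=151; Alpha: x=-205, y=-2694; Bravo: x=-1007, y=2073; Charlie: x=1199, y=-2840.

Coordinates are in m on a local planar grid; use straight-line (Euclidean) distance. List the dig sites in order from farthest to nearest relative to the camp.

Charlie, Alpha, Bravo, Delta

Computing each straight-line distance from x=-263, y=431:
Charlie x=1199, y=-2840: 3582.9 m
Alpha x=-205, y=-2694: 3125.5 m
Bravo x=-1007, y=2073: 1802.7 m
Delta x=-134, y=151: 308.3 m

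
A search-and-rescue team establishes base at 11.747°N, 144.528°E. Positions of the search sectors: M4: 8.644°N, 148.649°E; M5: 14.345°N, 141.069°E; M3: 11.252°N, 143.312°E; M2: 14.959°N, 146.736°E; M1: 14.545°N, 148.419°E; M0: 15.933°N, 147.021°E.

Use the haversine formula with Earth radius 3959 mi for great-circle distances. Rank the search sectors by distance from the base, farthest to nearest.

Distance from the base at 11.747°N, 144.528°E to each:
M4 8.644°N, 148.649°E: 352.8 mi
M0 15.933°N, 147.021°E: 334.1 mi
M1 14.545°N, 148.419°E: 325.4 mi
M5 14.345°N, 141.069°E: 294.0 mi
M2 14.959°N, 146.736°E: 267.0 mi
M3 11.252°N, 143.312°E: 89.2 mi

M4, M0, M1, M5, M2, M3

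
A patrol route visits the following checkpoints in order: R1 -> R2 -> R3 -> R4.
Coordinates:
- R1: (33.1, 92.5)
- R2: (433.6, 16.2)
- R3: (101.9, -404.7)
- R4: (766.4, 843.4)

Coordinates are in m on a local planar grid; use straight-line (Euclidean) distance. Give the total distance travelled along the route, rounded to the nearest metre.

2358 m

Leg distances:
R1→R2: 407.7 m  (cumulative 407.7 m)
R2→R3: 535.9 m  (cumulative 943.6 m)
R3→R4: 1414.0 m  (cumulative 2357.6 m)
Total route length ≈ 2358 m.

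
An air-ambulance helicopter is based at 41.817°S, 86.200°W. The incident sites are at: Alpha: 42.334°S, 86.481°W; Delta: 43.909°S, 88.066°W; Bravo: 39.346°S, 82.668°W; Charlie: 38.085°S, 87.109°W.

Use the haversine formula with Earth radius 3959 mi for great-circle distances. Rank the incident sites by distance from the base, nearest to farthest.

Computing each great-circle distance from 41.817°S, 86.200°W:
Alpha 42.334°S, 86.481°W: 38.5 mi
Delta 43.909°S, 88.066°W: 172.7 mi
Bravo 39.346°S, 82.668°W: 252.0 mi
Charlie 38.085°S, 87.109°W: 262.3 mi

Alpha, Delta, Bravo, Charlie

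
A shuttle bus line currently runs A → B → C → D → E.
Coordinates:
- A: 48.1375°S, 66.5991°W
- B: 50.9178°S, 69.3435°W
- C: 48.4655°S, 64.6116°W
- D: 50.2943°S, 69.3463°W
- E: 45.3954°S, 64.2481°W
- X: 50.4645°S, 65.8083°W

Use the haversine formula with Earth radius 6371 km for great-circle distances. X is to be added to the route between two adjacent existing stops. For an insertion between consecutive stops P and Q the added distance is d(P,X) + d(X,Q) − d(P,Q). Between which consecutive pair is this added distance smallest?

Added distance for inserting X between each consecutive pair:
A–B: 152.0 km
B–C: 56.6 km
C–D: 91.6 km
D–E: 163.0 km
Smallest added distance is 56.6 km, inserting between B and C.

between B and C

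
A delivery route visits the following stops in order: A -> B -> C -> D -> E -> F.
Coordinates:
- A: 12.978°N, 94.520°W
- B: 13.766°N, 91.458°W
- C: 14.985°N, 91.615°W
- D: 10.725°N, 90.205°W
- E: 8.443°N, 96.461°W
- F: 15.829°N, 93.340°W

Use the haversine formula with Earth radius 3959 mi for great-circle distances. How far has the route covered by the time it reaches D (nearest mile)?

607 mi

Leg distances:
A→B: 212.9 mi  (cumulative 212.9 mi)
B→C: 84.9 mi  (cumulative 297.8 mi)
C→D: 309.3 mi  (cumulative 607.1 mi)
Cumulative distance at D ≈ 607 mi.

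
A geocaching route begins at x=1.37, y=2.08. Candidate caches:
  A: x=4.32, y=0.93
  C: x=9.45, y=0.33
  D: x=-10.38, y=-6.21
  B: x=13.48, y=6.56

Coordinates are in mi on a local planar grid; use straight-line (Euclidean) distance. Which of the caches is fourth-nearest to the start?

Distances from the start (x=1.37, y=2.08):
A: 3.2 mi
C: 8.3 mi
B: 12.9 mi
D: 14.4 mi
The fourth-nearest is D at 14.4 mi.

D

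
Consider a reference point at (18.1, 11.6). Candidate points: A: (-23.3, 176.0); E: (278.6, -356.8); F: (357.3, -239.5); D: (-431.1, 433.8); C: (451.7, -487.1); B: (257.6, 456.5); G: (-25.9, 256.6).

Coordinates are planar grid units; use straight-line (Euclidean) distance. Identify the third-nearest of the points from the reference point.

F

Distance to each, sorted:
A: 169.5
G: 248.9
F: 422.0
E: 451.2
B: 505.3
D: 616.5
C: 660.8
The third-nearest is F at 422.0.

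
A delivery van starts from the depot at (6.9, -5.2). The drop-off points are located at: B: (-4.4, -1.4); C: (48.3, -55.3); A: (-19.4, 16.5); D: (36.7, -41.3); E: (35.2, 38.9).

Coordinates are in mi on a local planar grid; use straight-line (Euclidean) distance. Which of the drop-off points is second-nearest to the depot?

Distances from the depot ((6.9, -5.2)):
B: 11.9 mi
A: 34.1 mi
D: 46.8 mi
E: 52.4 mi
C: 65.0 mi
The second-nearest is A at 34.1 mi.

A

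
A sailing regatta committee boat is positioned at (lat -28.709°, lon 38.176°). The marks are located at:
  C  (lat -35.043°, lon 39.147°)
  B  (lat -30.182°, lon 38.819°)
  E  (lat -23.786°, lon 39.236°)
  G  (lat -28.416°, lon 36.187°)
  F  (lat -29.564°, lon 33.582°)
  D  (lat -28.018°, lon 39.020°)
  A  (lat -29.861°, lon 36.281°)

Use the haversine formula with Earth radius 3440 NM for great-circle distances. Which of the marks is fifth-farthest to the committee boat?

G

Distances from the committee boat ((lat -28.709°, lon 38.176°)):
C: 383.5 NM
E: 301.0 NM
F: 246.3 NM
A: 121.0 NM
G: 106.3 NM
B: 94.6 NM
D: 60.9 NM
The fifth-farthest is G at 106.3 NM.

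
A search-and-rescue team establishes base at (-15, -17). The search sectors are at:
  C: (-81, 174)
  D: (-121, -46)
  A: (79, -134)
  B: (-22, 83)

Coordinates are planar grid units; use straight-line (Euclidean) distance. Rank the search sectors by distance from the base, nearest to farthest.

Distances from the base:
B (-22, 83): 100.2
D (-121, -46): 109.9
A (79, -134): 150.1
C (-81, 174): 202.1

B, D, A, C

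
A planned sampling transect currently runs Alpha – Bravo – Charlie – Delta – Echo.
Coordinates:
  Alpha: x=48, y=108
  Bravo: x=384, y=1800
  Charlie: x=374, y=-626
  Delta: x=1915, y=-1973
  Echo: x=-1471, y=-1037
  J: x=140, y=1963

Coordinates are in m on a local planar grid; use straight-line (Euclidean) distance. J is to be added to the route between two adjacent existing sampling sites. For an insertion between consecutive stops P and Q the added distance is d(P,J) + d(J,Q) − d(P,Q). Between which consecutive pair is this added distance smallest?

between Alpha and Bravo

Added distance for inserting J between each consecutive pair:
Alpha–Bravo: 425.7 m
Bravo–Charlie: 467.0 m
Charlie–Delta: 4870.5 m
Delta–Echo: 4209.9 m
Smallest added distance is 425.7 m, inserting between Alpha and Bravo.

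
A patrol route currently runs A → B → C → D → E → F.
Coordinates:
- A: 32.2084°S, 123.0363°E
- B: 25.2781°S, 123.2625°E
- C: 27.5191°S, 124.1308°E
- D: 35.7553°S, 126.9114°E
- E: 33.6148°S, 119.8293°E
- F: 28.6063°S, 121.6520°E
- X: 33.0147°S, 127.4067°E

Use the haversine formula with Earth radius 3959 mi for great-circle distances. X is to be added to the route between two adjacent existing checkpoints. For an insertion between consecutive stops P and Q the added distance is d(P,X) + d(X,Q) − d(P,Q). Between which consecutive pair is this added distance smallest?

between C and D

Added distance for inserting X between each consecutive pair:
A–B: 371.3 mi
B–C: 853.2 mi
C–D: 26.4 mi
D–E: 202.3 mi
E–F: 534.4 mi
Smallest added distance is 26.4 mi, inserting between C and D.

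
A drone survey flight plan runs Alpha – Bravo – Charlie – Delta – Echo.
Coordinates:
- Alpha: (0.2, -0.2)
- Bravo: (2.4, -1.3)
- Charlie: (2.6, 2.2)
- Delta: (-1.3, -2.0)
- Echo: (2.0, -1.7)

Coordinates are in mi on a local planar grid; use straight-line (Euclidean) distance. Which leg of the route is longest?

Leg distances:
Alpha→Bravo: 2.5 mi
Bravo→Charlie: 3.5 mi
Charlie→Delta: 5.7 mi
Delta→Echo: 3.3 mi
The longest leg is Charlie–Delta at 5.7 mi.

Charlie–Delta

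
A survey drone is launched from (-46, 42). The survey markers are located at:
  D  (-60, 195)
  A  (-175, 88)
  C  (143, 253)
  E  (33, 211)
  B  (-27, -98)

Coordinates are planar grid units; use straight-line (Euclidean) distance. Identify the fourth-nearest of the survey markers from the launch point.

E

Distances from the launch point ((-46, 42)):
A: 137.0
B: 141.3
D: 153.6
E: 186.6
C: 283.3
The fourth-nearest is E at 186.6.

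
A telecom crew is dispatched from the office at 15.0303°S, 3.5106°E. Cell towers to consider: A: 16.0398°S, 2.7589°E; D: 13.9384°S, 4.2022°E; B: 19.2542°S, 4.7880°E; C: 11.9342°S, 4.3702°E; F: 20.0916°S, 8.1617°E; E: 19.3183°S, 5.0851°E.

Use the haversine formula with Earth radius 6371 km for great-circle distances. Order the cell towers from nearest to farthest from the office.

Computing each great-circle distance from 15.0303°S, 3.5106°E:
A 16.0398°S, 2.7589°E: 138.2 km
D 13.9384°S, 4.2022°E: 142.4 km
C 11.9342°S, 4.3702°E: 356.6 km
B 19.2542°S, 4.7880°E: 488.9 km
E 19.3183°S, 5.0851°E: 505.3 km
F 20.0916°S, 8.1617°E: 748.1 km

A, D, C, B, E, F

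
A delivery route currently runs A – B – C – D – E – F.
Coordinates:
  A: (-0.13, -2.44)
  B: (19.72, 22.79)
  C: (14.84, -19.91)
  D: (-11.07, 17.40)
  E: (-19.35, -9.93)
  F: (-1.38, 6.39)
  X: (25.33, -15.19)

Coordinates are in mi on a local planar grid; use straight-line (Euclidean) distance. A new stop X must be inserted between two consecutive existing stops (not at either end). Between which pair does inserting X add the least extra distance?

Added distance for inserting X between each consecutive pair:
A–B: 34.8 mi
B–C: 6.9 mi
C–D: 14.9 mi
D–E: 65.3 mi
E–F: 55.1 mi
Smallest added distance is 6.9 mi, inserting between B and C.

between B and C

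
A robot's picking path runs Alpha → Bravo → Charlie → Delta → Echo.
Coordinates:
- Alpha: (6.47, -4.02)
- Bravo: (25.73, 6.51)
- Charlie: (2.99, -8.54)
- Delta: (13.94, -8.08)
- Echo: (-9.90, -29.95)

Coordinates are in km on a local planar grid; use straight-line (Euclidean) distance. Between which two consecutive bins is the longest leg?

Delta–Echo

Leg distances:
Alpha→Bravo: 22.0 km
Bravo→Charlie: 27.3 km
Charlie→Delta: 11.0 km
Delta→Echo: 32.4 km
The longest leg is Delta–Echo at 32.4 km.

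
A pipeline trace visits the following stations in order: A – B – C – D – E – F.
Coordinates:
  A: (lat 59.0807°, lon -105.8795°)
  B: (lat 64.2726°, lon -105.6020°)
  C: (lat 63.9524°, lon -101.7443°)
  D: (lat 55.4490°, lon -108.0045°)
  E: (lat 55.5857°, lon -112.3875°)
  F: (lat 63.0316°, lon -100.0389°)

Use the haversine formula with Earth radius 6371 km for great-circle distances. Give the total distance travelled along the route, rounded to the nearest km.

Leg distances:
A→B: 577.5 km  (cumulative 577.5 km)
B→C: 190.6 km  (cumulative 768.1 km)
C→D: 1007.5 km  (cumulative 1775.6 km)
D→E: 276.3 km  (cumulative 2051.9 km)
E→F: 1081.1 km  (cumulative 3133.0 km)
Total route length ≈ 3133 km.

3133 km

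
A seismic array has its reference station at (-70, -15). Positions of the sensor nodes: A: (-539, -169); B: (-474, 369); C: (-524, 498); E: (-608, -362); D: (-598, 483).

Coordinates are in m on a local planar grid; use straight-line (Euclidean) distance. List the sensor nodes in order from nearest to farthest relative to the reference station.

A, B, E, C, D

Distances from the reference station:
A (-539, -169): 493.6 m
B (-474, 369): 557.4 m
E (-608, -362): 640.2 m
C (-524, 498): 685.0 m
D (-598, 483): 725.8 m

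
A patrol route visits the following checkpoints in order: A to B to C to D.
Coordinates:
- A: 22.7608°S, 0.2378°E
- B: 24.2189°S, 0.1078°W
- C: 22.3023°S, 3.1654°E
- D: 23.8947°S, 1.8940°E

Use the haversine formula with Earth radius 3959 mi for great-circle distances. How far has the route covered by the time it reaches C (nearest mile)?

Leg distances:
A→B: 103.1 mi  (cumulative 103.1 mi)
B→C: 246.4 mi  (cumulative 349.5 mi)
Cumulative distance at C ≈ 349 mi.

349 mi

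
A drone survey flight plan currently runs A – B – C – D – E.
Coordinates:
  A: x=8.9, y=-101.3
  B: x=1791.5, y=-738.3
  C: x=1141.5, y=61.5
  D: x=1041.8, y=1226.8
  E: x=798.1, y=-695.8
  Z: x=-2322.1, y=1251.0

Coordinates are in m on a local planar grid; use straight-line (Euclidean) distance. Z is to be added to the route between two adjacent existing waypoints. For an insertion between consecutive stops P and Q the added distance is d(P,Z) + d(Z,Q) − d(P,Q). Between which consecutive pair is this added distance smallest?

Added distance for inserting Z between each consecutive pair:
A–B: 5371.2 m
B–C: 7200.9 m
C–D: 5856.6 m
D–E: 5103.7 m
Smallest added distance is 5103.7 m, inserting between D and E.

between D and E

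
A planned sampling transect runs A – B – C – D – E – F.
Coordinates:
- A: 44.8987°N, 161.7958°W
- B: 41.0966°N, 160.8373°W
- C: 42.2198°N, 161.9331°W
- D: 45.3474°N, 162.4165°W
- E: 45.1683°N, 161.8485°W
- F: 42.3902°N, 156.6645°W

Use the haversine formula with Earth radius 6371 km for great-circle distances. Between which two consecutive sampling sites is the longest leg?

Leg distances:
A→B: 429.9 km
B→C: 154.5 km
C→D: 349.9 km
D→E: 48.7 km
E→F: 518.1 km
The longest leg is E–F at 518.1 km.

E–F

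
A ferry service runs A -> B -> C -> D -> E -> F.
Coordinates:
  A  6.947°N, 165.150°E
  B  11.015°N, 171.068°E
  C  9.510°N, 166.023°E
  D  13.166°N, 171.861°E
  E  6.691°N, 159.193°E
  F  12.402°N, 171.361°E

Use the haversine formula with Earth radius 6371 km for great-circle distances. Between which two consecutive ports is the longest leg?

D–E

Leg distances:
A→B: 791.8 km
B→C: 576.8 km
C→D: 755.1 km
D→E: 1562.4 km
E→F: 1477.1 km
The longest leg is D–E at 1562.4 km.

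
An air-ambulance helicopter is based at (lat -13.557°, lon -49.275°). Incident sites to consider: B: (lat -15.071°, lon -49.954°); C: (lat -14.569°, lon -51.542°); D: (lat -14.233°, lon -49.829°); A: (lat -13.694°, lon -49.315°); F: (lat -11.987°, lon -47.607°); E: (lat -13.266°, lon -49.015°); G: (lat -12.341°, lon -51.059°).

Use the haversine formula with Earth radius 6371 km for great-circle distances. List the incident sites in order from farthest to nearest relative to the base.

C, F, G, B, D, E, A

Distance from the base at (lat -13.557°, lon -49.275°) to each:
C (lat -14.569°, lon -51.542°): 269.2 km
F (lat -11.987°, lon -47.607°): 251.4 km
G (lat -12.341°, lon -51.059°): 235.9 km
B (lat -15.071°, lon -49.954°): 183.6 km
D (lat -14.233°, lon -49.829°): 96.1 km
E (lat -13.266°, lon -49.015°): 42.9 km
A (lat -13.694°, lon -49.315°): 15.8 km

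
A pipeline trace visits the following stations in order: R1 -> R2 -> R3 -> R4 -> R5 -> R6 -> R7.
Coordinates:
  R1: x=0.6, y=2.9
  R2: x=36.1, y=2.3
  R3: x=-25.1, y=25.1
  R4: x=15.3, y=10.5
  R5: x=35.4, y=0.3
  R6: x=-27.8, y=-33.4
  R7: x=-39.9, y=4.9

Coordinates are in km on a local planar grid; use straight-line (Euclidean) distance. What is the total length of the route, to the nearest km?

278 km

Leg distances:
R1→R2: 35.5 km  (cumulative 35.5 km)
R2→R3: 65.3 km  (cumulative 100.8 km)
R3→R4: 43.0 km  (cumulative 143.8 km)
R4→R5: 22.5 km  (cumulative 166.3 km)
R5→R6: 71.6 km  (cumulative 237.9 km)
R6→R7: 40.2 km  (cumulative 278.1 km)
Total route length ≈ 278 km.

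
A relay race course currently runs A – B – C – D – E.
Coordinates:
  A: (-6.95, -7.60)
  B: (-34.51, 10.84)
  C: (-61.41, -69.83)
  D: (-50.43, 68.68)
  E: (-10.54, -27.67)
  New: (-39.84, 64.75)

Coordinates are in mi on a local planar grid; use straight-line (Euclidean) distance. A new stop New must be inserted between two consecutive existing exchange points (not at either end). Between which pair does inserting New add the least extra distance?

between D and E

Added distance for inserting New between each consecutive pair:
A–B: 100.5 mi
B–C: 105.4 mi
C–D: 8.6 mi
D–E: 4.0 mi
Smallest added distance is 4.0 mi, inserting between D and E.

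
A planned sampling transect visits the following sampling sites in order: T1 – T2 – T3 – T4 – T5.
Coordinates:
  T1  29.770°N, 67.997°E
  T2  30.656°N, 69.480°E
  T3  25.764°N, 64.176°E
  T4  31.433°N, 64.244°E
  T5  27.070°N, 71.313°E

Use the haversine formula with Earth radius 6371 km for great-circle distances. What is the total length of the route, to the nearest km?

2395 km

Leg distances:
T1→T2: 173.2 km  (cumulative 173.2 km)
T2→T3: 752.1 km  (cumulative 925.3 km)
T3→T4: 630.4 km  (cumulative 1555.7 km)
T4→T5: 839.7 km  (cumulative 2395.5 km)
Total route length ≈ 2395 km.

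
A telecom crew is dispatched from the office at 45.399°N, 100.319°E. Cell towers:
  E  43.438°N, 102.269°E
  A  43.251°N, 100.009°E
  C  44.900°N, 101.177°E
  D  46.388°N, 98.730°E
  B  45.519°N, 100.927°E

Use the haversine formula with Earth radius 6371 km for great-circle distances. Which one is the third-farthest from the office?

D

Distance to each, sorted:
E: 267.4 km
A: 240.1 km
D: 165.0 km
C: 87.2 km
B: 49.3 km
The third-farthest is D at 165.0 km.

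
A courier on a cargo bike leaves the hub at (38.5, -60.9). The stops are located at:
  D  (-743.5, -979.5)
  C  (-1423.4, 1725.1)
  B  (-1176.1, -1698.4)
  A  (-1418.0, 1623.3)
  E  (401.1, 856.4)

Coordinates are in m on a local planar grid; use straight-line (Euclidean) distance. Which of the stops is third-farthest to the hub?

B

Distances from the hub ((38.5, -60.9)):
C: 2308.0 m
A: 2226.6 m
B: 2038.8 m
D: 1206.4 m
E: 986.4 m
The third-farthest is B at 2038.8 m.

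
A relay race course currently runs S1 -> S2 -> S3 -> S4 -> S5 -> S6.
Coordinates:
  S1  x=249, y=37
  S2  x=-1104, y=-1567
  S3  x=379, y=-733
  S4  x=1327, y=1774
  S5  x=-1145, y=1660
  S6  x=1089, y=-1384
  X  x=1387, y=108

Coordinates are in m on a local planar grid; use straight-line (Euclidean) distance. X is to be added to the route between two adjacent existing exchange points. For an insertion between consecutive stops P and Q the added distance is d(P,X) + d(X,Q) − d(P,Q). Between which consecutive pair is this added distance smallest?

Added distance for inserting X between each consecutive pair:
S1–S2: 2043.6 m
S2–S3: 2613.1 m
S3–S4: 299.6 m
S4–S5: 2162.3 m
S5–S6: 715.5 m
Smallest added distance is 299.6 m, inserting between S3 and S4.

between S3 and S4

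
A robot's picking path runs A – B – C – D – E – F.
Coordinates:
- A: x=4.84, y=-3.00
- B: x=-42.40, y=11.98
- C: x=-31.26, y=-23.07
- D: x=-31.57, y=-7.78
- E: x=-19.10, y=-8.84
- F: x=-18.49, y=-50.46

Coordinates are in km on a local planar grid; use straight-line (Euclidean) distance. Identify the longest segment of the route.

Leg distances:
A→B: 49.6 km
B→C: 36.8 km
C→D: 15.3 km
D→E: 12.5 km
E→F: 41.6 km
The longest leg is A–B at 49.6 km.

A–B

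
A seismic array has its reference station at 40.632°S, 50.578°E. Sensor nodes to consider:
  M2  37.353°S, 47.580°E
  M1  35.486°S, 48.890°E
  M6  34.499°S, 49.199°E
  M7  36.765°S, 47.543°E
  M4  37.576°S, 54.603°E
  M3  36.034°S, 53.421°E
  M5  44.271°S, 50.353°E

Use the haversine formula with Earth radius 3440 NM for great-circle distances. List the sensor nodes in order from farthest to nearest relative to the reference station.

Distances from the reference station:
M6 34.499°S, 49.199°E: 374.0 NM
M1 35.486°S, 48.890°E: 319.1 NM
M3 36.034°S, 53.421°E: 306.8 NM
M7 36.765°S, 47.543°E: 272.2 NM
M4 37.576°S, 54.603°E: 262.3 NM
M2 37.353°S, 47.580°E: 241.5 NM
M5 44.271°S, 50.353°E: 218.7 NM

M6, M1, M3, M7, M4, M2, M5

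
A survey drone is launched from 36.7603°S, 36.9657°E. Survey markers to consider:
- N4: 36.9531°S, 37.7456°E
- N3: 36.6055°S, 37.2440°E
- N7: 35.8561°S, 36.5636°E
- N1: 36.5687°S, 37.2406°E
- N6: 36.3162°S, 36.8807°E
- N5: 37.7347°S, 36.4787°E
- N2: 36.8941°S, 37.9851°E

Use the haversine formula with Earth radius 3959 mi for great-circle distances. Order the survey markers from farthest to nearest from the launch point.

N5, N7, N2, N4, N6, N1, N3

Distance from the launch point at 36.7603°S, 36.9657°E to each:
N5 37.7347°S, 36.4787°E: 72.5 mi
N7 35.8561°S, 36.5636°E: 66.4 mi
N2 36.8941°S, 37.9851°E: 57.1 mi
N4 36.9531°S, 37.7456°E: 45.1 mi
N6 36.3162°S, 36.8807°E: 31.0 mi
N1 36.5687°S, 37.2406°E: 20.2 mi
N3 36.6055°S, 37.2440°E: 18.8 mi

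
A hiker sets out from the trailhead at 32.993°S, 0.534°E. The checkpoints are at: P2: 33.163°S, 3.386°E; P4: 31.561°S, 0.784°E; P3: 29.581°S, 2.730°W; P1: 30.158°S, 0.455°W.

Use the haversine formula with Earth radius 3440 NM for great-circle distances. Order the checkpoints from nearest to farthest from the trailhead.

Distances from the trailhead:
P4 31.561°S, 0.784°E: 86.9 NM
P2 33.163°S, 3.386°E: 143.8 NM
P1 30.158°S, 0.455°W: 177.6 NM
P3 29.581°S, 2.730°W: 264.6 NM

P4, P2, P1, P3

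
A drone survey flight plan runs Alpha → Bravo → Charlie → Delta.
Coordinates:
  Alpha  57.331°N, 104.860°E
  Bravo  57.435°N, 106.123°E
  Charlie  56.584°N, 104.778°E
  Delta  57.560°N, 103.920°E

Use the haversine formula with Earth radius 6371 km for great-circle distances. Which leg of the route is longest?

Leg distances:
Alpha→Bravo: 76.6 km
Bravo→Charlie: 124.8 km
Charlie→Delta: 120.3 km
The longest leg is Bravo–Charlie at 124.8 km.

Bravo–Charlie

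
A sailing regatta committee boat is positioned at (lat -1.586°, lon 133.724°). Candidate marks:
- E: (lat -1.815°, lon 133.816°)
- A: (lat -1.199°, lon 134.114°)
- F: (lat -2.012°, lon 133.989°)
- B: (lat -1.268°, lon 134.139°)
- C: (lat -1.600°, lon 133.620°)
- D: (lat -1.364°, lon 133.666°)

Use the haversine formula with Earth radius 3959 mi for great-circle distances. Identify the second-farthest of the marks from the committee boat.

B

Distances from the committee boat ((lat -1.586°, lon 133.724°)):
A: 38.0 mi
B: 36.1 mi
F: 34.7 mi
E: 17.1 mi
D: 15.9 mi
C: 7.2 mi
The second-farthest is B at 36.1 mi.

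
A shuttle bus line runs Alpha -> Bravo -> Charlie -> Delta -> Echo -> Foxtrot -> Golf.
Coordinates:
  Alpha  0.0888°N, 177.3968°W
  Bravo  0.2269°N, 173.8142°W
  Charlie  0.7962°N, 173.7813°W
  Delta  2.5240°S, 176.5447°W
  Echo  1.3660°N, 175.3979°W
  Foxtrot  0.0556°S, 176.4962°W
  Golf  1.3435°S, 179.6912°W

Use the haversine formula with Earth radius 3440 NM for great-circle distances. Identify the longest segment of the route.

Leg distances:
Alpha→Bravo: 215.3 NM
Bravo→Charlie: 34.2 NM
Charlie→Delta: 259.3 NM
Delta→Echo: 243.5 NM
Echo→Foxtrot: 107.9 NM
Foxtrot→Golf: 206.8 NM
The longest leg is Charlie–Delta at 259.3 NM.

Charlie–Delta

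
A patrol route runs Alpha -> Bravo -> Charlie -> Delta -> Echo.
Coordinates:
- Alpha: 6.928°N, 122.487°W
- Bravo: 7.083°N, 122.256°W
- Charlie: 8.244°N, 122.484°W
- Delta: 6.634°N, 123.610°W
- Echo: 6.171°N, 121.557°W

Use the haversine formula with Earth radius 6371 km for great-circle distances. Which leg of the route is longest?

Delta–Echo

Leg distances:
Alpha→Bravo: 30.8 km
Bravo→Charlie: 131.5 km
Charlie→Delta: 217.9 km
Delta→Echo: 232.6 km
The longest leg is Delta–Echo at 232.6 km.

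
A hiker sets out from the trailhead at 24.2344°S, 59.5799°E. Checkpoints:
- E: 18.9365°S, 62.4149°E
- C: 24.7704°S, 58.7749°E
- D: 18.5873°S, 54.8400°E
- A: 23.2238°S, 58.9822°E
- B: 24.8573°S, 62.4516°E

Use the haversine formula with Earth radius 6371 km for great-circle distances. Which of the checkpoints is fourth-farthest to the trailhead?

Distance to each, sorted:
D: 796.7 km
E: 657.9 km
B: 298.6 km
A: 127.8 km
C: 100.9 km
The fourth-farthest is A at 127.8 km.

A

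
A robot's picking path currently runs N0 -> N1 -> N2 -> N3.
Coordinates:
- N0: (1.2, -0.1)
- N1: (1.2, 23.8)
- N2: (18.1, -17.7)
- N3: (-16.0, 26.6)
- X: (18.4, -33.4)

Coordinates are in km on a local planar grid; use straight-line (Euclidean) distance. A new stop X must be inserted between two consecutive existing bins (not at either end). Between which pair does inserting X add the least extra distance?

Added distance for inserting X between each consecutive pair:
N0–N1: 73.3 km
N1–N2: 30.6 km
N2–N3: 29.0 km
Smallest added distance is 29.0 km, inserting between N2 and N3.

between N2 and N3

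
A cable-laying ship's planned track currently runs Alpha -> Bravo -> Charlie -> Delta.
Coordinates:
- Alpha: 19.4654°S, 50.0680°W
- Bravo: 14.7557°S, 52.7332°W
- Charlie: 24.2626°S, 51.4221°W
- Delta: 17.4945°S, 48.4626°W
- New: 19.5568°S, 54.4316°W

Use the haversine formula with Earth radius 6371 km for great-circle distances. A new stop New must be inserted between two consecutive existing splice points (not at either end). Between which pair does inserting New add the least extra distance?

between Bravo and Charlie

Added distance for inserting New between each consecutive pair:
Alpha–Bravo: 425.6 km
Bravo–Charlie: 105.9 km
Charlie–Delta: 465.2 km
Smallest added distance is 105.9 km, inserting between Bravo and Charlie.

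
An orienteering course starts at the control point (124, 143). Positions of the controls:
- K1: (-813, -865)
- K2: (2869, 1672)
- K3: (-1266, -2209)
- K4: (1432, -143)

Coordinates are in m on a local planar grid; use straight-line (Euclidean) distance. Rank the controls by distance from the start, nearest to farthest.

K4, K1, K3, K2

Computing each straight-line distance from (124, 143):
K4 (1432, -143): 1338.9 m
K1 (-813, -865): 1376.2 m
K3 (-1266, -2209): 2732.0 m
K2 (2869, 1672): 3142.1 m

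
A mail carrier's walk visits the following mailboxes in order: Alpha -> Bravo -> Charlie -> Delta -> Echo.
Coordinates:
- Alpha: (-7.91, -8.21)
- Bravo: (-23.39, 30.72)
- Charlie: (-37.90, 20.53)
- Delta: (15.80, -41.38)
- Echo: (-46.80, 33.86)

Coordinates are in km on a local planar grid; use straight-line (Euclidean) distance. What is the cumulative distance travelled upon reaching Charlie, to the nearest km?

60 km

Leg distances:
Alpha→Bravo: 41.9 km  (cumulative 41.9 km)
Bravo→Charlie: 17.7 km  (cumulative 59.6 km)
Cumulative distance at Charlie ≈ 60 km.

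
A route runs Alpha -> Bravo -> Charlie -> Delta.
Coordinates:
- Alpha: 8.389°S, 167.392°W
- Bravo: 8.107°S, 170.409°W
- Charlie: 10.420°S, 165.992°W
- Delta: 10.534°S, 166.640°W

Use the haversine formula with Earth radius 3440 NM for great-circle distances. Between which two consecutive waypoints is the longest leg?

Bravo–Charlie

Leg distances:
Alpha→Bravo: 180.1 NM
Bravo→Charlie: 296.3 NM
Charlie→Delta: 38.9 NM
The longest leg is Bravo–Charlie at 296.3 NM.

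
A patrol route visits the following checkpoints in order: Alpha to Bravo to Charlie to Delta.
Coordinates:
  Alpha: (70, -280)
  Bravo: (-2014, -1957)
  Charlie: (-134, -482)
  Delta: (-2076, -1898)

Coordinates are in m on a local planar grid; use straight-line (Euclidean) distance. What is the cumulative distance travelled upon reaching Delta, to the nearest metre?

7468 m

Leg distances:
Alpha→Bravo: 2675.0 m  (cumulative 2675.0 m)
Bravo→Charlie: 2389.6 m  (cumulative 5064.5 m)
Charlie→Delta: 2403.4 m  (cumulative 7467.9 m)
Cumulative distance at Delta ≈ 7468 m.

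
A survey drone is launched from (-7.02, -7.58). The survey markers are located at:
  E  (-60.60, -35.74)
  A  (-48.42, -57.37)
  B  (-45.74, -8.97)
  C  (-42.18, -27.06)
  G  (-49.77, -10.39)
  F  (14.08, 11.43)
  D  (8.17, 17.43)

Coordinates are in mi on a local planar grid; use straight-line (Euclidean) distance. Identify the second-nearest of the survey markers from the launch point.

Distances from the launch point ((-7.02, -7.58)):
F: 28.4 mi
D: 29.3 mi
B: 38.7 mi
C: 40.2 mi
G: 42.8 mi
E: 60.5 mi
A: 64.8 mi
The second-nearest is D at 29.3 mi.

D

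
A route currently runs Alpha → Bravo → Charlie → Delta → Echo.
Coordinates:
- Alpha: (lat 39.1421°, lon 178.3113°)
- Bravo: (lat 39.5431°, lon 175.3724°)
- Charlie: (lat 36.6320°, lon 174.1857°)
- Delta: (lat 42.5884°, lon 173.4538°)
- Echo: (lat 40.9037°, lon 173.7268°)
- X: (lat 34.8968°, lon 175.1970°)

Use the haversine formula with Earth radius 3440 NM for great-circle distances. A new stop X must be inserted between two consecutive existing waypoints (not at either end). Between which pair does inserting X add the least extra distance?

Added distance for inserting X between each consecutive pair:
Alpha–Bravo: 435.9 NM
Bravo–Charlie: 210.8 NM
Charlie–Delta: 225.0 NM
Delta–Echo: 734.3 NM
Smallest added distance is 210.8 NM, inserting between Bravo and Charlie.

between Bravo and Charlie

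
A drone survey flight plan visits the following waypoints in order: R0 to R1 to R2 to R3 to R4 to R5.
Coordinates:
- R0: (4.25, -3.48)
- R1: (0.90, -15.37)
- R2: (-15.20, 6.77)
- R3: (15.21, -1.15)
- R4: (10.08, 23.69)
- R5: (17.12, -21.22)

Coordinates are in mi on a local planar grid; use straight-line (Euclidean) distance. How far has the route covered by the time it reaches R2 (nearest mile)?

40 mi

Leg distances:
R0→R1: 12.4 mi  (cumulative 12.4 mi)
R1→R2: 27.4 mi  (cumulative 39.7 mi)
Cumulative distance at R2 ≈ 40 mi.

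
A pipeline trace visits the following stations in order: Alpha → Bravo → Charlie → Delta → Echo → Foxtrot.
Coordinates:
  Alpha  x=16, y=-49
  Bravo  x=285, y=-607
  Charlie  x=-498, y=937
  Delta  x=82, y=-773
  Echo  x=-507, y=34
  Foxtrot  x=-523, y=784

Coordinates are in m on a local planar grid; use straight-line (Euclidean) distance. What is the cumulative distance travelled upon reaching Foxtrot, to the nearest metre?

Leg distances:
Alpha→Bravo: 619.5 m  (cumulative 619.5 m)
Bravo→Charlie: 1731.2 m  (cumulative 2350.6 m)
Charlie→Delta: 1805.7 m  (cumulative 4156.3 m)
Delta→Echo: 999.1 m  (cumulative 5155.4 m)
Echo→Foxtrot: 750.2 m  (cumulative 5905.6 m)
Cumulative distance at Foxtrot ≈ 5906 m.

5906 m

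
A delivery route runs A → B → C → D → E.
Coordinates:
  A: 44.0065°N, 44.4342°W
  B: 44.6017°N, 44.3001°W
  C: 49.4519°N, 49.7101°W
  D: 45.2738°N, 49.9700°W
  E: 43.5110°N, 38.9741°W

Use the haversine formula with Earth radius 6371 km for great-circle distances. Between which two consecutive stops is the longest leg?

D–E

Leg distances:
A→B: 67.0 km
B→C: 677.1 km
C→D: 465.0 km
D→E: 894.6 km
The longest leg is D–E at 894.6 km.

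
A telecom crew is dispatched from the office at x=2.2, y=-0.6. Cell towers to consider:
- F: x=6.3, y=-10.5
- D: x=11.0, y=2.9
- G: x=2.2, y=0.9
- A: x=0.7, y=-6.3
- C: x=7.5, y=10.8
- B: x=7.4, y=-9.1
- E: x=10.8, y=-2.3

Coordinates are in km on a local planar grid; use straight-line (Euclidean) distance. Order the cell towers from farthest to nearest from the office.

C, F, B, D, E, A, G

Distance from the office at x=2.2, y=-0.6 to each:
C x=7.5, y=10.8: 12.6 km
F x=6.3, y=-10.5: 10.7 km
B x=7.4, y=-9.1: 10.0 km
D x=11.0, y=2.9: 9.5 km
E x=10.8, y=-2.3: 8.8 km
A x=0.7, y=-6.3: 5.9 km
G x=2.2, y=0.9: 1.5 km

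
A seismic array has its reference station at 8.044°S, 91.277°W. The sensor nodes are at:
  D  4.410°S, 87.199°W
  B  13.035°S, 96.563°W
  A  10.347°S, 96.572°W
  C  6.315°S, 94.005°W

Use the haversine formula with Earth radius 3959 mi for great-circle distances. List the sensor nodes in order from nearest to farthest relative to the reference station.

C, D, A, B

Computing each great-circle distance from 8.044°S, 91.277°W:
C 6.315°S, 94.005°W: 221.9 mi
D 4.410°S, 87.199°W: 376.2 mi
A 10.347°S, 96.572°W: 394.6 mi
B 13.035°S, 96.563°W: 497.8 mi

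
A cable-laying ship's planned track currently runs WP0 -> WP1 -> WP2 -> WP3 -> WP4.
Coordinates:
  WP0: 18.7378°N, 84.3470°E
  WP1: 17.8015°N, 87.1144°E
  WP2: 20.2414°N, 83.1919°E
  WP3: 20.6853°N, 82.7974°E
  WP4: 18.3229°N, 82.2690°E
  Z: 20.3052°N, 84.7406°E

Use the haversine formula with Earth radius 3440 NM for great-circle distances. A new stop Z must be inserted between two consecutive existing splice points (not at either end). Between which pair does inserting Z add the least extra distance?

between WP1 and WP2

Added distance for inserting Z between each consecutive pair:
WP0–WP1: 131.1 NM
WP1–WP2: 22.7 NM
WP2–WP3: 164.3 NM
WP3–WP4: 150.5 NM
Smallest added distance is 22.7 NM, inserting between WP1 and WP2.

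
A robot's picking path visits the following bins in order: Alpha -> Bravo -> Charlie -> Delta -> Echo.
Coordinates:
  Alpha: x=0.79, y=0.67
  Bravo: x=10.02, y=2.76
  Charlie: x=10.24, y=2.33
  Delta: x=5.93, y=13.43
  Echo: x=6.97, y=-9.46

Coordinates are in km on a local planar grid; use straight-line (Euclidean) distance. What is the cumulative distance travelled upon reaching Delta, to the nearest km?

22 km

Leg distances:
Alpha→Bravo: 9.5 km  (cumulative 9.5 km)
Bravo→Charlie: 0.5 km  (cumulative 9.9 km)
Charlie→Delta: 11.9 km  (cumulative 21.9 km)
Cumulative distance at Delta ≈ 22 km.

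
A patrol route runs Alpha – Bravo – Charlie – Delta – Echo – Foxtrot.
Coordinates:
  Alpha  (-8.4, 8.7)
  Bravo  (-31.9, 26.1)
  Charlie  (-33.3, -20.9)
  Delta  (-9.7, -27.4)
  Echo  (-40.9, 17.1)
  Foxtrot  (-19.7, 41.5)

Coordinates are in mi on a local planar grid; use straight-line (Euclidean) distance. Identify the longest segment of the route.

Leg distances:
Alpha→Bravo: 29.2 mi
Bravo→Charlie: 47.0 mi
Charlie→Delta: 24.5 mi
Delta→Echo: 54.3 mi
Echo→Foxtrot: 32.3 mi
The longest leg is Delta–Echo at 54.3 mi.

Delta–Echo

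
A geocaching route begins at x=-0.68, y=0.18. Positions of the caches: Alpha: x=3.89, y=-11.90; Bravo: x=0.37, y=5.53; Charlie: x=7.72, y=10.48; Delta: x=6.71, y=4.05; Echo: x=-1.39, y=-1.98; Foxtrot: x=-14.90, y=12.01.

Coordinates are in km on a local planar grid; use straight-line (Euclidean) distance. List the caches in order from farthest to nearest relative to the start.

Foxtrot, Charlie, Alpha, Delta, Bravo, Echo

Distance from the start at x=-0.68, y=0.18 to each:
Foxtrot x=-14.90, y=12.01: 18.5 km
Charlie x=7.72, y=10.48: 13.3 km
Alpha x=3.89, y=-11.90: 12.9 km
Delta x=6.71, y=4.05: 8.3 km
Bravo x=0.37, y=5.53: 5.5 km
Echo x=-1.39, y=-1.98: 2.3 km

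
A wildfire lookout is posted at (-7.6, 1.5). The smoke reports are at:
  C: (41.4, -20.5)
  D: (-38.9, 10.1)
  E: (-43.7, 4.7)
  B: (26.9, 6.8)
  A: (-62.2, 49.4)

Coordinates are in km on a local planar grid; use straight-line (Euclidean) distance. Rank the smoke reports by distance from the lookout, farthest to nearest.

Distances from the lookout:
A (-62.2, 49.4): 72.6 km
C (41.4, -20.5): 53.7 km
E (-43.7, 4.7): 36.2 km
B (26.9, 6.8): 34.9 km
D (-38.9, 10.1): 32.5 km

A, C, E, B, D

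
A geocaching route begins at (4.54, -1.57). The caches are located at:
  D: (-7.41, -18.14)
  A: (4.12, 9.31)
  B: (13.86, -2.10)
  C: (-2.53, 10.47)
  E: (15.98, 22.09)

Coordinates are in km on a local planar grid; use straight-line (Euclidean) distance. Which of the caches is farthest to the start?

E

Distances from the start ((4.54, -1.57)):
E: 26.3 km
D: 20.4 km
C: 14.0 km
A: 10.9 km
B: 9.3 km
The farthest is E at 26.3 km.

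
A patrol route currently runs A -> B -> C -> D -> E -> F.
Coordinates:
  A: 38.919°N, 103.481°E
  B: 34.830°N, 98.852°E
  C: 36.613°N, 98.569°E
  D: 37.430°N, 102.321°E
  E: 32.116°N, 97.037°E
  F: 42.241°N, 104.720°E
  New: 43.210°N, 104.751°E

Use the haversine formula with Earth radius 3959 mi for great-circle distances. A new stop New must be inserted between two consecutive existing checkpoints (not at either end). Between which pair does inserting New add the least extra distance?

between E and F

Added distance for inserting New between each consecutive pair:
A–B: 582.3 mi
B–C: 1096.3 mi
C–D: 765.8 mi
D–E: 819.5 mi
E–F: 124.4 mi
Smallest added distance is 124.4 mi, inserting between E and F.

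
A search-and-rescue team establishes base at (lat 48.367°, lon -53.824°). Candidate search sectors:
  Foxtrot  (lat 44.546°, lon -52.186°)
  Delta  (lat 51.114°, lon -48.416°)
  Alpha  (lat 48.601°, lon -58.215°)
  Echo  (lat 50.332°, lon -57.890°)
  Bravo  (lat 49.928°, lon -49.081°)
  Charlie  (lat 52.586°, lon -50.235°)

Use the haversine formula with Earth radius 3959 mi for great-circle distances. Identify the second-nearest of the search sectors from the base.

Echo

Distance to each, sorted:
Alpha: 201.7 mi
Echo: 227.8 mi
Bravo: 239.9 mi
Foxtrot: 275.3 mi
Delta: 307.0 mi
Charlie: 331.4 mi
The second-nearest is Echo at 227.8 mi.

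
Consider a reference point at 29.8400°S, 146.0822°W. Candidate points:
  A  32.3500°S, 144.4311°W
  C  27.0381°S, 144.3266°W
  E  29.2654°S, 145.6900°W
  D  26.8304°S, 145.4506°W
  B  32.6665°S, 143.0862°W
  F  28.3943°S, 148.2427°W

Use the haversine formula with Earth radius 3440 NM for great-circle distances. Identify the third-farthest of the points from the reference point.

Distance to each, sorted:
B: 229.0 NM
C: 192.1 NM
D: 183.7 NM
A: 173.0 NM
F: 142.7 NM
E: 40.1 NM
The third-farthest is D at 183.7 NM.

D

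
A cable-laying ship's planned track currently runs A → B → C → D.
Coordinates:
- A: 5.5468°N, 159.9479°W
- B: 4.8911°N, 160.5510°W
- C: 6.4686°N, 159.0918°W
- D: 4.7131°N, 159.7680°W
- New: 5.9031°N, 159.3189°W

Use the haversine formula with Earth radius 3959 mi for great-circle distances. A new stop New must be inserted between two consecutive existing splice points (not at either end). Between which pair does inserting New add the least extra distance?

between C and D

Added distance for inserting New between each consecutive pair:
A–B: 98.2 mi
B–C: 3.8 mi
C–D: 0.0 mi
Smallest added distance is 0.0 mi, inserting between C and D.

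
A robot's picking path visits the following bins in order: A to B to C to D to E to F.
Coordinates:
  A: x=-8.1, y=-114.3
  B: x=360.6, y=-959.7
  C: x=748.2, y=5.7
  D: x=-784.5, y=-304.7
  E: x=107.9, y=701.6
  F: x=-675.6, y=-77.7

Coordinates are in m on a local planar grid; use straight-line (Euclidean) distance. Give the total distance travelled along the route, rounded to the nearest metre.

5976 m

Leg distances:
A→B: 922.3 m  (cumulative 922.3 m)
B→C: 1040.3 m  (cumulative 1962.6 m)
C→D: 1563.8 m  (cumulative 3526.4 m)
D→E: 1345.0 m  (cumulative 4871.4 m)
E→F: 1105.1 m  (cumulative 5976.5 m)
Total route length ≈ 5976 m.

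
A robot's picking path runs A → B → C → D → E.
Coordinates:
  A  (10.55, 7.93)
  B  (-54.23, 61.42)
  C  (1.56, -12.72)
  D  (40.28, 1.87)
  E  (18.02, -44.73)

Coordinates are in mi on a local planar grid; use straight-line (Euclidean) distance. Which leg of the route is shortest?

Leg distances:
A→B: 84.0 mi
B→C: 92.8 mi
C→D: 41.4 mi
D→E: 51.6 mi
The shortest leg is C–D at 41.4 mi.

C–D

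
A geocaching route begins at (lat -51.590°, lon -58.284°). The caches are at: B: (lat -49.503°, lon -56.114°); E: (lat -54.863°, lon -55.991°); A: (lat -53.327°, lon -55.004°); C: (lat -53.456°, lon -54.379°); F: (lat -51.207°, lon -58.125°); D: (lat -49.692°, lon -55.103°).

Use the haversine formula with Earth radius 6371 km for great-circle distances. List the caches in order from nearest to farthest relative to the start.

Distances from the start:
F (lat -51.207°, lon -58.125°): 44.0 km
B (lat -49.503°, lon -56.114°): 278.1 km
A (lat -53.327°, lon -55.004°): 294.4 km
D (lat -49.692°, lon -55.103°): 307.9 km
C (lat -53.456°, lon -54.379°): 335.9 km
E (lat -54.863°, lon -55.991°): 394.6 km

F, B, A, D, C, E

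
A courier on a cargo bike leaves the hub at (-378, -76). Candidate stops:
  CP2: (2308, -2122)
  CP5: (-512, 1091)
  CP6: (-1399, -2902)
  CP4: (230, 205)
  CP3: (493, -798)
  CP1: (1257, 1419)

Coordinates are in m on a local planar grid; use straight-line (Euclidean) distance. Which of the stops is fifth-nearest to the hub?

CP6

Distances from the hub ((-378, -76)):
CP4: 669.8 m
CP3: 1131.3 m
CP5: 1174.7 m
CP1: 2215.5 m
CP6: 3004.8 m
CP2: 3376.5 m
The fifth-nearest is CP6 at 3004.8 m.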